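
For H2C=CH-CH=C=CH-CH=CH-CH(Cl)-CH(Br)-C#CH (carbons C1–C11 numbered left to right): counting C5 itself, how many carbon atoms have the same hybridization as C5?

6

C5 is sp2 (one π bond).
C1: sp2 ✓
C2: sp2 ✓
C3: sp2 ✓
C4: sp
C5: sp2 ✓
C6: sp2 ✓
C7: sp2 ✓
C8: sp3
C9: sp3
C10: sp
C11: sp
6 carbons are sp2.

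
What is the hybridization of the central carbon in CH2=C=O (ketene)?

sp

The central carbon: 2 σ bonds, plus two π bonds; 2 regions of electron density → sp.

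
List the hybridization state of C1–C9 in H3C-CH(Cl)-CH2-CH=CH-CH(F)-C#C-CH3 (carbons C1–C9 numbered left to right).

C1 sp3, C2 sp3, C3 sp3, C4 sp2, C5 sp2, C6 sp3, C7 sp, C8 sp, C9 sp3

C1 carries 4 σ bonds, giving a steric number of 4, so it is sp3.
C2: 4 σ bonds; 4 regions of electron density → sp3.
C3 — 4 σ bonds. Steric number 4, so sp3.
C4 carries 3 σ bonds, plus one π bond, giving a steric number of 3, so it is sp2.
C5 has 3 σ bonds, plus one π bond: steric number 3 → sp2.
C6 — 4 σ bonds. Steric number 4, so sp3.
C7 (2 σ bonds, plus two π bonds) has steric number 2: sp.
C8 (2 σ bonds, plus two π bonds) has steric number 2: sp.
C9: 4 σ bonds; 4 regions of electron density → sp3.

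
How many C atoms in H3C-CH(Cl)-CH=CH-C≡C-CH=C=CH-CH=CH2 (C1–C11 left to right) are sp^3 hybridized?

2

C1: sp3 ✓
C2: sp3 ✓
C3: sp2
C4: sp2
C5: sp
C6: sp
C7: sp2
C8: sp
C9: sp2
C10: sp2
C11: sp2
C1, C2 → 2 sp3 carbons.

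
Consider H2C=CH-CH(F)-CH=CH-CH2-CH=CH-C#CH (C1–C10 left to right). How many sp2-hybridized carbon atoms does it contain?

6

C1: sp2 ✓
C2: sp2 ✓
C3: sp3
C4: sp2 ✓
C5: sp2 ✓
C6: sp3
C7: sp2 ✓
C8: sp2 ✓
C9: sp
C10: sp
C1, C2, C4, C5, C7, C8 → 6 sp2 carbons.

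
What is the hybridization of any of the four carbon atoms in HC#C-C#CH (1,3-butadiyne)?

sp

Every carbon is part of a C≡C triple bond: two σ regions → sp.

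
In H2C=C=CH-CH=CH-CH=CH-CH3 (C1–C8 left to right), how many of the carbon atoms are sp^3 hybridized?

1

C1: sp2
C2: sp
C3: sp2
C4: sp2
C5: sp2
C6: sp2
C7: sp2
C8: sp3 ✓
C8 → 1 sp3 carbon.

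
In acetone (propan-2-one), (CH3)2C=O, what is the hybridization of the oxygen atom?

sp^2

One σ bond + two lone pairs = steric number 3 → sp2.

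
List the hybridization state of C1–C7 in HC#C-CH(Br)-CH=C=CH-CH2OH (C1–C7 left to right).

C1 sp, C2 sp, C3 sp3, C4 sp2, C5 sp, C6 sp2, C7 sp3

C1 is sp: 2 σ bonds, plus two π bonds, 2 electron-density regions.
C2 (2 σ bonds, plus two π bonds) has steric number 2: sp.
C3 carries 4 σ bonds, giving a steric number of 4, so it is sp3.
C4: 3 σ bonds, plus one π bond — 3 electron domains, sp2.
C5 carries 2 σ bonds, plus two π bonds, giving a steric number of 2, so it is sp.
C6 — 3 σ bonds, plus one π bond. Steric number 3, so sp2.
C7 (4 σ bonds) has steric number 4: sp3.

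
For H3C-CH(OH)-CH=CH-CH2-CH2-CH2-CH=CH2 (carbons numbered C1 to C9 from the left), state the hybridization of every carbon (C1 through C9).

C1 has 4 σ bonds: steric number 4 → sp3.
C2 carries 4 σ bonds, giving a steric number of 4, so it is sp3.
C3 (3 σ bonds, plus one π bond) has steric number 3: sp2.
C4 (3 σ bonds, plus one π bond) has steric number 3: sp2.
C5 is sp3: 4 σ bonds, 4 electron-density regions.
C6: 4 σ bonds — 4 electron domains, sp3.
C7: 4 σ bonds — 4 electron domains, sp3.
C8 carries 3 σ bonds, plus one π bond, giving a steric number of 3, so it is sp2.
C9 — 3 σ bonds, plus one π bond. Steric number 3, so sp2.

C1 sp3, C2 sp3, C3 sp2, C4 sp2, C5 sp3, C6 sp3, C7 sp3, C8 sp2, C9 sp2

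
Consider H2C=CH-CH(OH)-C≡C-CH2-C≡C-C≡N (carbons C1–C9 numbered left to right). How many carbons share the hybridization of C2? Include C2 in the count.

2

C2 is sp2 (one π bond).
C1: sp2 ✓
C2: sp2 ✓
C3: sp3
C4: sp
C5: sp
C6: sp3
C7: sp
C8: sp
C9: sp
2 carbons are sp2.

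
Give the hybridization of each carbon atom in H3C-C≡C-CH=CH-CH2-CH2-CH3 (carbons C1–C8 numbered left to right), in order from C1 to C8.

C1 sp3, C2 sp, C3 sp, C4 sp2, C5 sp2, C6 sp3, C7 sp3, C8 sp3

C1 has 4 σ bonds: steric number 4 → sp3.
C2: 2 σ bonds, plus two π bonds — 2 electron domains, sp.
C3 (2 σ bonds, plus two π bonds) has steric number 2: sp.
C4: 3 σ bonds, plus one π bond — 3 electron domains, sp2.
C5 carries 3 σ bonds, plus one π bond, giving a steric number of 3, so it is sp2.
C6 (4 σ bonds) has steric number 4: sp3.
C7 is sp3: 4 σ bonds, 4 electron-density regions.
C8: 4 σ bonds — 4 electron domains, sp3.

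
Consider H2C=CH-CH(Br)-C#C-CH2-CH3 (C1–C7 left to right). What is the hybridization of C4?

C4 carries 2 σ bonds, plus two π bonds, giving a steric number of 2, so it is sp.

sp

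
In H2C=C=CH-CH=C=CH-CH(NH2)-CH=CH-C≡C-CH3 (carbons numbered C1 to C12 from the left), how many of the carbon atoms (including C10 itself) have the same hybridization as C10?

C10 is sp (two π bonds).
C1: sp2
C2: sp ✓
C3: sp2
C4: sp2
C5: sp ✓
C6: sp2
C7: sp3
C8: sp2
C9: sp2
C10: sp ✓
C11: sp ✓
C12: sp3
4 carbons are sp.

4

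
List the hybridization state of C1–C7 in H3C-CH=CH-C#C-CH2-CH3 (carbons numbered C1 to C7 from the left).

C1 has 4 σ bonds: steric number 4 → sp3.
C2 (3 σ bonds, plus one π bond) has steric number 3: sp2.
C3 has 3 σ bonds, plus one π bond: steric number 3 → sp2.
C4: 2 σ bonds, plus two π bonds — 2 electron domains, sp.
C5 (2 σ bonds, plus two π bonds) has steric number 2: sp.
C6 carries 4 σ bonds, giving a steric number of 4, so it is sp3.
C7 — 4 σ bonds. Steric number 4, so sp3.

C1 sp3, C2 sp2, C3 sp2, C4 sp, C5 sp, C6 sp3, C7 sp3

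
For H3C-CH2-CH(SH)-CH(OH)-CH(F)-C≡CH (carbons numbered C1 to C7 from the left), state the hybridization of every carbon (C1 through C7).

C1 sp3, C2 sp3, C3 sp3, C4 sp3, C5 sp3, C6 sp, C7 sp

C1 — 4 σ bonds. Steric number 4, so sp3.
C2 (4 σ bonds) has steric number 4: sp3.
C3 is sp3: 4 σ bonds, 4 electron-density regions.
C4 — 4 σ bonds. Steric number 4, so sp3.
C5: 4 σ bonds; 4 regions of electron density → sp3.
C6: 2 σ bonds, plus two π bonds — 2 electron domains, sp.
C7 carries 2 σ bonds, plus two π bonds, giving a steric number of 2, so it is sp.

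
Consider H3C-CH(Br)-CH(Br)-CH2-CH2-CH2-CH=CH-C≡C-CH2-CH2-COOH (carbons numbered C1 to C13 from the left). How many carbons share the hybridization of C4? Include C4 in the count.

C4 is sp3 (only σ bonds).
C1: sp3 ✓
C2: sp3 ✓
C3: sp3 ✓
C4: sp3 ✓
C5: sp3 ✓
C6: sp3 ✓
C7: sp2
C8: sp2
C9: sp
C10: sp
C11: sp3 ✓
C12: sp3 ✓
C13: sp2
8 carbons are sp3.

8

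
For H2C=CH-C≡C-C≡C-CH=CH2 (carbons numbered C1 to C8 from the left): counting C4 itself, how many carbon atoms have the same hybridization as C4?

C4 is sp (two π bonds).
C1: sp2
C2: sp2
C3: sp ✓
C4: sp ✓
C5: sp ✓
C6: sp ✓
C7: sp2
C8: sp2
4 carbons are sp.

4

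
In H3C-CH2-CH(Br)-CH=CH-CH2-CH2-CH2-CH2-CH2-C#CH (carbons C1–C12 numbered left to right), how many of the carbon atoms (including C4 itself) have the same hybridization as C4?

2

C4 is sp2 (one π bond).
C1: sp3
C2: sp3
C3: sp3
C4: sp2 ✓
C5: sp2 ✓
C6: sp3
C7: sp3
C8: sp3
C9: sp3
C10: sp3
C11: sp
C12: sp
2 carbons are sp2.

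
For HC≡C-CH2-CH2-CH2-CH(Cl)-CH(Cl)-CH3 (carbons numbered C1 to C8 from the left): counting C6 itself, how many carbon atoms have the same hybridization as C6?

6

C6 is sp3 (only σ bonds).
C1: sp
C2: sp
C3: sp3 ✓
C4: sp3 ✓
C5: sp3 ✓
C6: sp3 ✓
C7: sp3 ✓
C8: sp3 ✓
6 carbons are sp3.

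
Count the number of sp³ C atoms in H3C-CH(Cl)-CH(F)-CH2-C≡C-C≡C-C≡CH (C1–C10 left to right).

4

C1: sp3 ✓
C2: sp3 ✓
C3: sp3 ✓
C4: sp3 ✓
C5: sp
C6: sp
C7: sp
C8: sp
C9: sp
C10: sp
C1, C2, C3, C4 → 4 sp3 carbons.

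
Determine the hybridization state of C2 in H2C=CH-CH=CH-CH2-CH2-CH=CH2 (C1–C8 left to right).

sp2

C2 (3 σ bonds, plus one π bond) has steric number 3: sp2.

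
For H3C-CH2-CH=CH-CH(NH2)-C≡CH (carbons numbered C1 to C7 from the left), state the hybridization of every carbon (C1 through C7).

C1: 4 σ bonds; 4 regions of electron density → sp3.
C2 (4 σ bonds) has steric number 4: sp3.
C3 is sp2: 3 σ bonds, plus one π bond, 3 electron-density regions.
C4 (3 σ bonds, plus one π bond) has steric number 3: sp2.
C5 (4 σ bonds) has steric number 4: sp3.
C6 — 2 σ bonds, plus two π bonds. Steric number 2, so sp.
C7 has 2 σ bonds, plus two π bonds: steric number 2 → sp.

C1 sp3, C2 sp3, C3 sp2, C4 sp2, C5 sp3, C6 sp, C7 sp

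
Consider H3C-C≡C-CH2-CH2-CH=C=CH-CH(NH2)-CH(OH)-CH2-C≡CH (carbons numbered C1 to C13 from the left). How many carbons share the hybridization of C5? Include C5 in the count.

C5 is sp3 (only σ bonds).
C1: sp3 ✓
C2: sp
C3: sp
C4: sp3 ✓
C5: sp3 ✓
C6: sp2
C7: sp
C8: sp2
C9: sp3 ✓
C10: sp3 ✓
C11: sp3 ✓
C12: sp
C13: sp
6 carbons are sp3.

6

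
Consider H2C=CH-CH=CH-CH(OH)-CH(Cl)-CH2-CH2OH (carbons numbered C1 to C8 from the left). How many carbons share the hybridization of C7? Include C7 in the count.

C7 is sp3 (only σ bonds).
C1: sp2
C2: sp2
C3: sp2
C4: sp2
C5: sp3 ✓
C6: sp3 ✓
C7: sp3 ✓
C8: sp3 ✓
4 carbons are sp3.

4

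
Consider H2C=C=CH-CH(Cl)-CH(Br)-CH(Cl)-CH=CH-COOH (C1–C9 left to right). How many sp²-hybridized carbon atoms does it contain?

5

C1: sp2 ✓
C2: sp
C3: sp2 ✓
C4: sp3
C5: sp3
C6: sp3
C7: sp2 ✓
C8: sp2 ✓
C9: sp2 ✓
C1, C3, C7, C8, C9 → 5 sp2 carbons.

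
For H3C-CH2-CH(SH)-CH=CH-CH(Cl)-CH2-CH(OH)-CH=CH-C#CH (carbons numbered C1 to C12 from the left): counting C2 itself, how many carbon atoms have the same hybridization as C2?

C2 is sp3 (only σ bonds).
C1: sp3 ✓
C2: sp3 ✓
C3: sp3 ✓
C4: sp2
C5: sp2
C6: sp3 ✓
C7: sp3 ✓
C8: sp3 ✓
C9: sp2
C10: sp2
C11: sp
C12: sp
6 carbons are sp3.

6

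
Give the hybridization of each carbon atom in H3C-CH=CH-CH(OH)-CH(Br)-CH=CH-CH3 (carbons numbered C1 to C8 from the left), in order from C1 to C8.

C1 sp3, C2 sp2, C3 sp2, C4 sp3, C5 sp3, C6 sp2, C7 sp2, C8 sp3

C1: 4 σ bonds; 4 regions of electron density → sp3.
C2 — 3 σ bonds, plus one π bond. Steric number 3, so sp2.
C3 has 3 σ bonds, plus one π bond: steric number 3 → sp2.
C4: 4 σ bonds; 4 regions of electron density → sp3.
C5: 4 σ bonds — 4 electron domains, sp3.
C6 carries 3 σ bonds, plus one π bond, giving a steric number of 3, so it is sp2.
C7 — 3 σ bonds, plus one π bond. Steric number 3, so sp2.
C8 carries 4 σ bonds, giving a steric number of 4, so it is sp3.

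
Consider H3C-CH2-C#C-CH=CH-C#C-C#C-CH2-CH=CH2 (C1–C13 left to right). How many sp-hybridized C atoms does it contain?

C1: sp3
C2: sp3
C3: sp ✓
C4: sp ✓
C5: sp2
C6: sp2
C7: sp ✓
C8: sp ✓
C9: sp ✓
C10: sp ✓
C11: sp3
C12: sp2
C13: sp2
C3, C4, C7, C8, C9, C10 → 6 sp carbons.

6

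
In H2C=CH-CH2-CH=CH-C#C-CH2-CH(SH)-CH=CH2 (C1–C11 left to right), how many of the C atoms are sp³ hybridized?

3

C1: sp2
C2: sp2
C3: sp3 ✓
C4: sp2
C5: sp2
C6: sp
C7: sp
C8: sp3 ✓
C9: sp3 ✓
C10: sp2
C11: sp2
C3, C8, C9 → 3 sp3 carbons.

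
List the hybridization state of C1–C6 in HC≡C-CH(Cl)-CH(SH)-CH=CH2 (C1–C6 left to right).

C1 sp, C2 sp, C3 sp3, C4 sp3, C5 sp2, C6 sp2

C1: 2 σ bonds, plus two π bonds; 2 regions of electron density → sp.
C2: 2 σ bonds, plus two π bonds — 2 electron domains, sp.
C3: 4 σ bonds — 4 electron domains, sp3.
C4 carries 4 σ bonds, giving a steric number of 4, so it is sp3.
C5 — 3 σ bonds, plus one π bond. Steric number 3, so sp2.
C6 has 3 σ bonds, plus one π bond: steric number 3 → sp2.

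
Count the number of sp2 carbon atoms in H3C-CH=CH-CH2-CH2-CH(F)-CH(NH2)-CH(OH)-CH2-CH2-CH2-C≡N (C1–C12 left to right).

C1: sp3
C2: sp2 ✓
C3: sp2 ✓
C4: sp3
C5: sp3
C6: sp3
C7: sp3
C8: sp3
C9: sp3
C10: sp3
C11: sp3
C12: sp
C2, C3 → 2 sp2 carbons.

2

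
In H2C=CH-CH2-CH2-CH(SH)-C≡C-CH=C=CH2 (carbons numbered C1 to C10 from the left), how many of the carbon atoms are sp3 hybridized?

3

C1: sp2
C2: sp2
C3: sp3 ✓
C4: sp3 ✓
C5: sp3 ✓
C6: sp
C7: sp
C8: sp2
C9: sp
C10: sp2
C3, C4, C5 → 3 sp3 carbons.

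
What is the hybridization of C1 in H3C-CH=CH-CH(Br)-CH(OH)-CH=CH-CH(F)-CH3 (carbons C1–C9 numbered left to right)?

sp3

C1 (4 σ bonds) has steric number 4: sp3.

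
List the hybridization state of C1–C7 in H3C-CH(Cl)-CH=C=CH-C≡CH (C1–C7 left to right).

C1 sp3, C2 sp3, C3 sp2, C4 sp, C5 sp2, C6 sp, C7 sp

C1 is sp3: 4 σ bonds, 4 electron-density regions.
C2 — 4 σ bonds. Steric number 4, so sp3.
C3 (3 σ bonds, plus one π bond) has steric number 3: sp2.
C4 carries 2 σ bonds, plus two π bonds, giving a steric number of 2, so it is sp.
C5 carries 3 σ bonds, plus one π bond, giving a steric number of 3, so it is sp2.
C6 is sp: 2 σ bonds, plus two π bonds, 2 electron-density regions.
C7 (2 σ bonds, plus two π bonds) has steric number 2: sp.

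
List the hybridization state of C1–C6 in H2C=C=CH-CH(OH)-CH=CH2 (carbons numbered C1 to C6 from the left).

C1 (3 σ bonds, plus one π bond) has steric number 3: sp2.
C2: 2 σ bonds, plus two π bonds — 2 electron domains, sp.
C3 has 3 σ bonds, plus one π bond: steric number 3 → sp2.
C4 — 4 σ bonds. Steric number 4, so sp3.
C5: 3 σ bonds, plus one π bond — 3 electron domains, sp2.
C6 has 3 σ bonds, plus one π bond: steric number 3 → sp2.

C1 sp2, C2 sp, C3 sp2, C4 sp3, C5 sp2, C6 sp2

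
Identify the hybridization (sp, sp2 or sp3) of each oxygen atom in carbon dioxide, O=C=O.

sp²

One σ bond + two lone pairs = steric number 3 → sp2.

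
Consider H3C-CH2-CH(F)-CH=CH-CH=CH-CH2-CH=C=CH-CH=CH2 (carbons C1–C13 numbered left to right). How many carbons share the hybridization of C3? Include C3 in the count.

4

C3 is sp3 (only σ bonds).
C1: sp3 ✓
C2: sp3 ✓
C3: sp3 ✓
C4: sp2
C5: sp2
C6: sp2
C7: sp2
C8: sp3 ✓
C9: sp2
C10: sp
C11: sp2
C12: sp2
C13: sp2
4 carbons are sp3.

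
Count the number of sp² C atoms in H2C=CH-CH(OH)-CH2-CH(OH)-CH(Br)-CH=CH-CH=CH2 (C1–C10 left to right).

C1: sp2 ✓
C2: sp2 ✓
C3: sp3
C4: sp3
C5: sp3
C6: sp3
C7: sp2 ✓
C8: sp2 ✓
C9: sp2 ✓
C10: sp2 ✓
C1, C2, C7, C8, C9, C10 → 6 sp2 carbons.

6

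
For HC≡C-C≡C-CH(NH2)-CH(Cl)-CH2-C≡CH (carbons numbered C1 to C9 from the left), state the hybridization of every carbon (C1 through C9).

C1 carries 2 σ bonds, plus two π bonds, giving a steric number of 2, so it is sp.
C2 is sp: 2 σ bonds, plus two π bonds, 2 electron-density regions.
C3: 2 σ bonds, plus two π bonds — 2 electron domains, sp.
C4: 2 σ bonds, plus two π bonds; 2 regions of electron density → sp.
C5 (4 σ bonds) has steric number 4: sp3.
C6 — 4 σ bonds. Steric number 4, so sp3.
C7 carries 4 σ bonds, giving a steric number of 4, so it is sp3.
C8 carries 2 σ bonds, plus two π bonds, giving a steric number of 2, so it is sp.
C9 (2 σ bonds, plus two π bonds) has steric number 2: sp.

C1 sp, C2 sp, C3 sp, C4 sp, C5 sp3, C6 sp3, C7 sp3, C8 sp, C9 sp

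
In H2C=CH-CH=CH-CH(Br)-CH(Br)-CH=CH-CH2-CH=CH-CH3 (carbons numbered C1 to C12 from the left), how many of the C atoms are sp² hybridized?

C1: sp2 ✓
C2: sp2 ✓
C3: sp2 ✓
C4: sp2 ✓
C5: sp3
C6: sp3
C7: sp2 ✓
C8: sp2 ✓
C9: sp3
C10: sp2 ✓
C11: sp2 ✓
C12: sp3
C1, C2, C3, C4, C7, C8, C10, C11 → 8 sp2 carbons.

8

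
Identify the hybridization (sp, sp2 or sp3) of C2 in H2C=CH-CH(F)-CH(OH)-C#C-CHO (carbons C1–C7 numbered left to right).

C2: 3 σ bonds, plus one π bond; 3 regions of electron density → sp2.

sp²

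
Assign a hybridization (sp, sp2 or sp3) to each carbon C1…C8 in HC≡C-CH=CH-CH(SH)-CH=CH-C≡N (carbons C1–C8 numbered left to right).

C1 — 2 σ bonds, plus two π bonds. Steric number 2, so sp.
C2: 2 σ bonds, plus two π bonds; 2 regions of electron density → sp.
C3 — 3 σ bonds, plus one π bond. Steric number 3, so sp2.
C4: 3 σ bonds, plus one π bond — 3 electron domains, sp2.
C5 carries 4 σ bonds, giving a steric number of 4, so it is sp3.
C6: 3 σ bonds, plus one π bond — 3 electron domains, sp2.
C7: 3 σ bonds, plus one π bond — 3 electron domains, sp2.
C8 — 2 σ bonds, plus two π bonds. Steric number 2, so sp.

C1 sp, C2 sp, C3 sp2, C4 sp2, C5 sp3, C6 sp2, C7 sp2, C8 sp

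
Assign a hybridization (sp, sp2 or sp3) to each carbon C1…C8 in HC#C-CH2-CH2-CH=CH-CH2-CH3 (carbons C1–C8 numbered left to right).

C1 sp, C2 sp, C3 sp3, C4 sp3, C5 sp2, C6 sp2, C7 sp3, C8 sp3

C1 carries 2 σ bonds, plus two π bonds, giving a steric number of 2, so it is sp.
C2 carries 2 σ bonds, plus two π bonds, giving a steric number of 2, so it is sp.
C3: 4 σ bonds — 4 electron domains, sp3.
C4: 4 σ bonds — 4 electron domains, sp3.
C5: 3 σ bonds, plus one π bond — 3 electron domains, sp2.
C6: 3 σ bonds, plus one π bond — 3 electron domains, sp2.
C7 is sp3: 4 σ bonds, 4 electron-density regions.
C8: 4 σ bonds — 4 electron domains, sp3.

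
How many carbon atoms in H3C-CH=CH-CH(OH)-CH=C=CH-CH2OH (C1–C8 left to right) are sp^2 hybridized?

C1: sp3
C2: sp2 ✓
C3: sp2 ✓
C4: sp3
C5: sp2 ✓
C6: sp
C7: sp2 ✓
C8: sp3
C2, C3, C5, C7 → 4 sp2 carbons.

4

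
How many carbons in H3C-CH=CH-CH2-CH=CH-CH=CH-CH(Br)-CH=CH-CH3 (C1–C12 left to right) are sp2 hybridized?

8

C1: sp3
C2: sp2 ✓
C3: sp2 ✓
C4: sp3
C5: sp2 ✓
C6: sp2 ✓
C7: sp2 ✓
C8: sp2 ✓
C9: sp3
C10: sp2 ✓
C11: sp2 ✓
C12: sp3
C2, C3, C5, C6, C7, C8, C10, C11 → 8 sp2 carbons.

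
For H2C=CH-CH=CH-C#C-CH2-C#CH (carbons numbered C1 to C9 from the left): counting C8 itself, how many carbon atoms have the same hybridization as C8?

4

C8 is sp (two π bonds).
C1: sp2
C2: sp2
C3: sp2
C4: sp2
C5: sp ✓
C6: sp ✓
C7: sp3
C8: sp ✓
C9: sp ✓
4 carbons are sp.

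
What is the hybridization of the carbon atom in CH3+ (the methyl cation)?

Three σ bonds to H, empty p orbital → sp2, trigonal planar.

sp²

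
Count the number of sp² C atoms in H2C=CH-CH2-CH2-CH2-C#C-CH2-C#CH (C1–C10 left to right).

2

C1: sp2 ✓
C2: sp2 ✓
C3: sp3
C4: sp3
C5: sp3
C6: sp
C7: sp
C8: sp3
C9: sp
C10: sp
C1, C2 → 2 sp2 carbons.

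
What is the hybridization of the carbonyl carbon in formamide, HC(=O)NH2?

The carbonyl carbon: 3 σ bonds, plus one π bond; 3 regions of electron density → sp2.

sp²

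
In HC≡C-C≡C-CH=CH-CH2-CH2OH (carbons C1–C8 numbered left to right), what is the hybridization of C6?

sp²

C6 is sp2: 3 σ bonds, plus one π bond, 3 electron-density regions.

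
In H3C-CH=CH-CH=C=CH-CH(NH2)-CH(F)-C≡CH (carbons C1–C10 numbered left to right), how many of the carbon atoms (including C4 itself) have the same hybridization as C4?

4

C4 is sp2 (one π bond).
C1: sp3
C2: sp2 ✓
C3: sp2 ✓
C4: sp2 ✓
C5: sp
C6: sp2 ✓
C7: sp3
C8: sp3
C9: sp
C10: sp
4 carbons are sp2.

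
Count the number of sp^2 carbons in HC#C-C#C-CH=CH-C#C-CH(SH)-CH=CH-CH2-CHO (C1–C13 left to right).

C1: sp
C2: sp
C3: sp
C4: sp
C5: sp2 ✓
C6: sp2 ✓
C7: sp
C8: sp
C9: sp3
C10: sp2 ✓
C11: sp2 ✓
C12: sp3
C13: sp2 ✓
C5, C6, C10, C11, C13 → 5 sp2 carbons.

5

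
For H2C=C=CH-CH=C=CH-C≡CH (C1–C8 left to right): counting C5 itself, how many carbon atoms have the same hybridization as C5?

C5 is sp (two π bonds).
C1: sp2
C2: sp ✓
C3: sp2
C4: sp2
C5: sp ✓
C6: sp2
C7: sp ✓
C8: sp ✓
4 carbons are sp.

4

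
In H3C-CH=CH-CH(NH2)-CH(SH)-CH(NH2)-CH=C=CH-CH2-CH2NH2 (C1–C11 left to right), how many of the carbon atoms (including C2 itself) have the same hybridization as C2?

C2 is sp2 (one π bond).
C1: sp3
C2: sp2 ✓
C3: sp2 ✓
C4: sp3
C5: sp3
C6: sp3
C7: sp2 ✓
C8: sp
C9: sp2 ✓
C10: sp3
C11: sp3
4 carbons are sp2.

4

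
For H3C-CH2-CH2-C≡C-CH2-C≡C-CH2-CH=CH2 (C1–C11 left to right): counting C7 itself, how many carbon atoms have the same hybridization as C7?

4

C7 is sp (two π bonds).
C1: sp3
C2: sp3
C3: sp3
C4: sp ✓
C5: sp ✓
C6: sp3
C7: sp ✓
C8: sp ✓
C9: sp3
C10: sp2
C11: sp2
4 carbons are sp.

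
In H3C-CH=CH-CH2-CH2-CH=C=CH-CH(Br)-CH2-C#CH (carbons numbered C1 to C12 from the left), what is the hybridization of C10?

C10: 4 σ bonds — 4 electron domains, sp3.

sp³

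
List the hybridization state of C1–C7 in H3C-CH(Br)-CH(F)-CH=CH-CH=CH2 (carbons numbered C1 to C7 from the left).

C1 sp3, C2 sp3, C3 sp3, C4 sp2, C5 sp2, C6 sp2, C7 sp2

C1 carries 4 σ bonds, giving a steric number of 4, so it is sp3.
C2 (4 σ bonds) has steric number 4: sp3.
C3: 4 σ bonds; 4 regions of electron density → sp3.
C4 is sp2: 3 σ bonds, plus one π bond, 3 electron-density regions.
C5 (3 σ bonds, plus one π bond) has steric number 3: sp2.
C6 is sp2: 3 σ bonds, plus one π bond, 3 electron-density regions.
C7: 3 σ bonds, plus one π bond — 3 electron domains, sp2.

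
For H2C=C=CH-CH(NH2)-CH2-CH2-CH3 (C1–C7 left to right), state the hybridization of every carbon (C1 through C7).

C1 sp2, C2 sp, C3 sp2, C4 sp3, C5 sp3, C6 sp3, C7 sp3

C1 (3 σ bonds, plus one π bond) has steric number 3: sp2.
C2: 2 σ bonds, plus two π bonds — 2 electron domains, sp.
C3 has 3 σ bonds, plus one π bond: steric number 3 → sp2.
C4 (4 σ bonds) has steric number 4: sp3.
C5: 4 σ bonds; 4 regions of electron density → sp3.
C6: 4 σ bonds; 4 regions of electron density → sp3.
C7 — 4 σ bonds. Steric number 4, so sp3.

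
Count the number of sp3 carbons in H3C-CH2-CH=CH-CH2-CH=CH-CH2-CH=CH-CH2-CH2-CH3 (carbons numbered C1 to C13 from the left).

7

C1: sp3 ✓
C2: sp3 ✓
C3: sp2
C4: sp2
C5: sp3 ✓
C6: sp2
C7: sp2
C8: sp3 ✓
C9: sp2
C10: sp2
C11: sp3 ✓
C12: sp3 ✓
C13: sp3 ✓
C1, C2, C5, C8, C11, C12, C13 → 7 sp3 carbons.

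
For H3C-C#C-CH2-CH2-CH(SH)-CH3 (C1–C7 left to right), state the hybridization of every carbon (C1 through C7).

C1 — 4 σ bonds. Steric number 4, so sp3.
C2 — 2 σ bonds, plus two π bonds. Steric number 2, so sp.
C3 has 2 σ bonds, plus two π bonds: steric number 2 → sp.
C4: 4 σ bonds — 4 electron domains, sp3.
C5: 4 σ bonds — 4 electron domains, sp3.
C6: 4 σ bonds — 4 electron domains, sp3.
C7 (4 σ bonds) has steric number 4: sp3.

C1 sp3, C2 sp, C3 sp, C4 sp3, C5 sp3, C6 sp3, C7 sp3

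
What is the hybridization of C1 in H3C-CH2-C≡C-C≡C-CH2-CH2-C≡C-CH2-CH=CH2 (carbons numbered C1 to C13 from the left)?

C1 carries 4 σ bonds, giving a steric number of 4, so it is sp3.

sp^3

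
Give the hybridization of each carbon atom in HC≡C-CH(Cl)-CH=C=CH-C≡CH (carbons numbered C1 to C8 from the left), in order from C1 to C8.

C1 — 2 σ bonds, plus two π bonds. Steric number 2, so sp.
C2 has 2 σ bonds, plus two π bonds: steric number 2 → sp.
C3 carries 4 σ bonds, giving a steric number of 4, so it is sp3.
C4 (3 σ bonds, plus one π bond) has steric number 3: sp2.
C5 carries 2 σ bonds, plus two π bonds, giving a steric number of 2, so it is sp.
C6 has 3 σ bonds, plus one π bond: steric number 3 → sp2.
C7 (2 σ bonds, plus two π bonds) has steric number 2: sp.
C8 (2 σ bonds, plus two π bonds) has steric number 2: sp.

C1 sp, C2 sp, C3 sp3, C4 sp2, C5 sp, C6 sp2, C7 sp, C8 sp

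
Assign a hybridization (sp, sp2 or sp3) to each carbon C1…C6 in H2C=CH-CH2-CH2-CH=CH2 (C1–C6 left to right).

C1 is sp2: 3 σ bonds, plus one π bond, 3 electron-density regions.
C2 carries 3 σ bonds, plus one π bond, giving a steric number of 3, so it is sp2.
C3 — 4 σ bonds. Steric number 4, so sp3.
C4 is sp3: 4 σ bonds, 4 electron-density regions.
C5 is sp2: 3 σ bonds, plus one π bond, 3 electron-density regions.
C6 is sp2: 3 σ bonds, plus one π bond, 3 electron-density regions.

C1 sp2, C2 sp2, C3 sp3, C4 sp3, C5 sp2, C6 sp2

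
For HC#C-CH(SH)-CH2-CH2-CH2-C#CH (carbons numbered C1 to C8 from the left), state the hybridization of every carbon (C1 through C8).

C1 sp, C2 sp, C3 sp3, C4 sp3, C5 sp3, C6 sp3, C7 sp, C8 sp

C1 (2 σ bonds, plus two π bonds) has steric number 2: sp.
C2 — 2 σ bonds, plus two π bonds. Steric number 2, so sp.
C3 has 4 σ bonds: steric number 4 → sp3.
C4 is sp3: 4 σ bonds, 4 electron-density regions.
C5 (4 σ bonds) has steric number 4: sp3.
C6 carries 4 σ bonds, giving a steric number of 4, so it is sp3.
C7 (2 σ bonds, plus two π bonds) has steric number 2: sp.
C8: 2 σ bonds, plus two π bonds; 2 regions of electron density → sp.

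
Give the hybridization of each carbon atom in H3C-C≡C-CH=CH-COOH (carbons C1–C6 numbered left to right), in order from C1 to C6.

C1: 4 σ bonds — 4 electron domains, sp3.
C2: 2 σ bonds, plus two π bonds — 2 electron domains, sp.
C3: 2 σ bonds, plus two π bonds; 2 regions of electron density → sp.
C4 has 3 σ bonds, plus one π bond: steric number 3 → sp2.
C5 has 3 σ bonds, plus one π bond: steric number 3 → sp2.
C6 has 3 σ bonds, plus one π bond: steric number 3 → sp2.

C1 sp3, C2 sp, C3 sp, C4 sp2, C5 sp2, C6 sp2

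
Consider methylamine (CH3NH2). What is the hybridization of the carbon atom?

sp3

The carbon atom is sp3: 4 σ bonds, 4 electron-density regions.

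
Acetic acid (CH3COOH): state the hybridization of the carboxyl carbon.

sp^2

The carboxyl carbon: 3 σ bonds, plus one π bond — 3 electron domains, sp2.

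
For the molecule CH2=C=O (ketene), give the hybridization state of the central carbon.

sp

The central carbon is sp: 2 σ bonds, plus two π bonds, 2 electron-density regions.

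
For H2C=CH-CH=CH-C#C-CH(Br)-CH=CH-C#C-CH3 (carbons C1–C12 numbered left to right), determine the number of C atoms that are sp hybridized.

4

C1: sp2
C2: sp2
C3: sp2
C4: sp2
C5: sp ✓
C6: sp ✓
C7: sp3
C8: sp2
C9: sp2
C10: sp ✓
C11: sp ✓
C12: sp3
C5, C6, C10, C11 → 4 sp carbons.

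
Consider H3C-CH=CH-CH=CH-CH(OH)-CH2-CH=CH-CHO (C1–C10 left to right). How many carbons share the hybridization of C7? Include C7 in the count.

C7 is sp3 (only σ bonds).
C1: sp3 ✓
C2: sp2
C3: sp2
C4: sp2
C5: sp2
C6: sp3 ✓
C7: sp3 ✓
C8: sp2
C9: sp2
C10: sp2
3 carbons are sp3.

3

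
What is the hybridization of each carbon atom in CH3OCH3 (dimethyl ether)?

Each carbon atom is sp3: 4 σ bonds, 4 electron-density regions.

sp³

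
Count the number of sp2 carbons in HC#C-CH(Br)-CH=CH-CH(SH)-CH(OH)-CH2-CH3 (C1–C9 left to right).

C1: sp
C2: sp
C3: sp3
C4: sp2 ✓
C5: sp2 ✓
C6: sp3
C7: sp3
C8: sp3
C9: sp3
C4, C5 → 2 sp2 carbons.

2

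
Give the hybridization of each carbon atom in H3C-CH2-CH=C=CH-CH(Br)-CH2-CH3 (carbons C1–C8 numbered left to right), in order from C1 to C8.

C1 sp3, C2 sp3, C3 sp2, C4 sp, C5 sp2, C6 sp3, C7 sp3, C8 sp3

C1 — 4 σ bonds. Steric number 4, so sp3.
C2 has 4 σ bonds: steric number 4 → sp3.
C3 is sp2: 3 σ bonds, plus one π bond, 3 electron-density regions.
C4: 2 σ bonds, plus two π bonds — 2 electron domains, sp.
C5 has 3 σ bonds, plus one π bond: steric number 3 → sp2.
C6 carries 4 σ bonds, giving a steric number of 4, so it is sp3.
C7 is sp3: 4 σ bonds, 4 electron-density regions.
C8: 4 σ bonds; 4 regions of electron density → sp3.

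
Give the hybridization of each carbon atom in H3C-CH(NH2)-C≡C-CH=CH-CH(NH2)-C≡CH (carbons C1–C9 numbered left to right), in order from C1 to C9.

C1 sp3, C2 sp3, C3 sp, C4 sp, C5 sp2, C6 sp2, C7 sp3, C8 sp, C9 sp

C1 is sp3: 4 σ bonds, 4 electron-density regions.
C2 (4 σ bonds) has steric number 4: sp3.
C3 — 2 σ bonds, plus two π bonds. Steric number 2, so sp.
C4: 2 σ bonds, plus two π bonds — 2 electron domains, sp.
C5 is sp2: 3 σ bonds, plus one π bond, 3 electron-density regions.
C6: 3 σ bonds, plus one π bond — 3 electron domains, sp2.
C7 (4 σ bonds) has steric number 4: sp3.
C8 — 2 σ bonds, plus two π bonds. Steric number 2, so sp.
C9: 2 σ bonds, plus two π bonds; 2 regions of electron density → sp.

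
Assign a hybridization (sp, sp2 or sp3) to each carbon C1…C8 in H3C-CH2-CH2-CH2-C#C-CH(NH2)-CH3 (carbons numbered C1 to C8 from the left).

C1 — 4 σ bonds. Steric number 4, so sp3.
C2 is sp3: 4 σ bonds, 4 electron-density regions.
C3: 4 σ bonds — 4 electron domains, sp3.
C4: 4 σ bonds; 4 regions of electron density → sp3.
C5 (2 σ bonds, plus two π bonds) has steric number 2: sp.
C6 — 2 σ bonds, plus two π bonds. Steric number 2, so sp.
C7 carries 4 σ bonds, giving a steric number of 4, so it is sp3.
C8 has 4 σ bonds: steric number 4 → sp3.

C1 sp3, C2 sp3, C3 sp3, C4 sp3, C5 sp, C6 sp, C7 sp3, C8 sp3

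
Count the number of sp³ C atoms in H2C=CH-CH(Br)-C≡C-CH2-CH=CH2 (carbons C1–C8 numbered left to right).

2

C1: sp2
C2: sp2
C3: sp3 ✓
C4: sp
C5: sp
C6: sp3 ✓
C7: sp2
C8: sp2
C3, C6 → 2 sp3 carbons.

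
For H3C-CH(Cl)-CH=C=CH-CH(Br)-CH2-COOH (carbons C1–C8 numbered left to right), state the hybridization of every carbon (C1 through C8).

C1 sp3, C2 sp3, C3 sp2, C4 sp, C5 sp2, C6 sp3, C7 sp3, C8 sp2

C1: 4 σ bonds; 4 regions of electron density → sp3.
C2 (4 σ bonds) has steric number 4: sp3.
C3 carries 3 σ bonds, plus one π bond, giving a steric number of 3, so it is sp2.
C4 — 2 σ bonds, plus two π bonds. Steric number 2, so sp.
C5 (3 σ bonds, plus one π bond) has steric number 3: sp2.
C6: 4 σ bonds — 4 electron domains, sp3.
C7 is sp3: 4 σ bonds, 4 electron-density regions.
C8: 3 σ bonds, plus one π bond; 3 regions of electron density → sp2.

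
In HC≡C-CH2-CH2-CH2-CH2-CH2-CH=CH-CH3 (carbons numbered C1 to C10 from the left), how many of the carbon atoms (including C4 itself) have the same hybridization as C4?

6

C4 is sp3 (only σ bonds).
C1: sp
C2: sp
C3: sp3 ✓
C4: sp3 ✓
C5: sp3 ✓
C6: sp3 ✓
C7: sp3 ✓
C8: sp2
C9: sp2
C10: sp3 ✓
6 carbons are sp3.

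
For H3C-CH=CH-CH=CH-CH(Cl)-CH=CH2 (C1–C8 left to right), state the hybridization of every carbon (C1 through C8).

C1 — 4 σ bonds. Steric number 4, so sp3.
C2 is sp2: 3 σ bonds, plus one π bond, 3 electron-density regions.
C3: 3 σ bonds, plus one π bond — 3 electron domains, sp2.
C4 — 3 σ bonds, plus one π bond. Steric number 3, so sp2.
C5 — 3 σ bonds, plus one π bond. Steric number 3, so sp2.
C6: 4 σ bonds; 4 regions of electron density → sp3.
C7: 3 σ bonds, plus one π bond — 3 electron domains, sp2.
C8: 3 σ bonds, plus one π bond — 3 electron domains, sp2.

C1 sp3, C2 sp2, C3 sp2, C4 sp2, C5 sp2, C6 sp3, C7 sp2, C8 sp2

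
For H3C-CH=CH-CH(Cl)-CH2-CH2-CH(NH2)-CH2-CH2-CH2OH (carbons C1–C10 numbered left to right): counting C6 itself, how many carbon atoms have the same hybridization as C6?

8

C6 is sp3 (only σ bonds).
C1: sp3 ✓
C2: sp2
C3: sp2
C4: sp3 ✓
C5: sp3 ✓
C6: sp3 ✓
C7: sp3 ✓
C8: sp3 ✓
C9: sp3 ✓
C10: sp3 ✓
8 carbons are sp3.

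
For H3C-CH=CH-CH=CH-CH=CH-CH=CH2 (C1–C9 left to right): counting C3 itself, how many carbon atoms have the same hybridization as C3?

8

C3 is sp2 (one π bond).
C1: sp3
C2: sp2 ✓
C3: sp2 ✓
C4: sp2 ✓
C5: sp2 ✓
C6: sp2 ✓
C7: sp2 ✓
C8: sp2 ✓
C9: sp2 ✓
8 carbons are sp2.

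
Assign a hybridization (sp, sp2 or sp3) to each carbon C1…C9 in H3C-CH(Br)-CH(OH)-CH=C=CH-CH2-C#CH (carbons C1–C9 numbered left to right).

C1 has 4 σ bonds: steric number 4 → sp3.
C2 — 4 σ bonds. Steric number 4, so sp3.
C3 — 4 σ bonds. Steric number 4, so sp3.
C4: 3 σ bonds, plus one π bond; 3 regions of electron density → sp2.
C5: 2 σ bonds, plus two π bonds — 2 electron domains, sp.
C6 (3 σ bonds, plus one π bond) has steric number 3: sp2.
C7 (4 σ bonds) has steric number 4: sp3.
C8 carries 2 σ bonds, plus two π bonds, giving a steric number of 2, so it is sp.
C9 carries 2 σ bonds, plus two π bonds, giving a steric number of 2, so it is sp.

C1 sp3, C2 sp3, C3 sp3, C4 sp2, C5 sp, C6 sp2, C7 sp3, C8 sp, C9 sp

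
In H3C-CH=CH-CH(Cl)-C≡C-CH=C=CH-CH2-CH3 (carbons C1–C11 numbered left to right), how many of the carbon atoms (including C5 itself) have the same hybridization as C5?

3

C5 is sp (two π bonds).
C1: sp3
C2: sp2
C3: sp2
C4: sp3
C5: sp ✓
C6: sp ✓
C7: sp2
C8: sp ✓
C9: sp2
C10: sp3
C11: sp3
3 carbons are sp.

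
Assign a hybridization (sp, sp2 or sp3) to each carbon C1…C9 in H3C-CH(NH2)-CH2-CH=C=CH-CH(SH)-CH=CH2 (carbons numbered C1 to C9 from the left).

C1 sp3, C2 sp3, C3 sp3, C4 sp2, C5 sp, C6 sp2, C7 sp3, C8 sp2, C9 sp2

C1: 4 σ bonds — 4 electron domains, sp3.
C2: 4 σ bonds — 4 electron domains, sp3.
C3 (4 σ bonds) has steric number 4: sp3.
C4 (3 σ bonds, plus one π bond) has steric number 3: sp2.
C5 carries 2 σ bonds, plus two π bonds, giving a steric number of 2, so it is sp.
C6 carries 3 σ bonds, plus one π bond, giving a steric number of 3, so it is sp2.
C7: 4 σ bonds; 4 regions of electron density → sp3.
C8 (3 σ bonds, plus one π bond) has steric number 3: sp2.
C9 is sp2: 3 σ bonds, plus one π bond, 3 electron-density regions.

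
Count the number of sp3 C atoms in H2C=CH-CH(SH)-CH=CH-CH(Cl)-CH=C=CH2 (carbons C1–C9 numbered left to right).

2

C1: sp2
C2: sp2
C3: sp3 ✓
C4: sp2
C5: sp2
C6: sp3 ✓
C7: sp2
C8: sp
C9: sp2
C3, C6 → 2 sp3 carbons.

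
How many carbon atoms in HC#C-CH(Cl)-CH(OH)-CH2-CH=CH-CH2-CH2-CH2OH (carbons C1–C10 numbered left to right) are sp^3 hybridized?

6

C1: sp
C2: sp
C3: sp3 ✓
C4: sp3 ✓
C5: sp3 ✓
C6: sp2
C7: sp2
C8: sp3 ✓
C9: sp3 ✓
C10: sp3 ✓
C3, C4, C5, C8, C9, C10 → 6 sp3 carbons.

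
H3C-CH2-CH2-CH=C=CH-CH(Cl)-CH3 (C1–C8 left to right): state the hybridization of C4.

C4 (3 σ bonds, plus one π bond) has steric number 3: sp2.

sp²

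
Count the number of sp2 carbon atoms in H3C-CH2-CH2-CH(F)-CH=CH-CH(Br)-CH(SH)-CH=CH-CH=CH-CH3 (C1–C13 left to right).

6

C1: sp3
C2: sp3
C3: sp3
C4: sp3
C5: sp2 ✓
C6: sp2 ✓
C7: sp3
C8: sp3
C9: sp2 ✓
C10: sp2 ✓
C11: sp2 ✓
C12: sp2 ✓
C13: sp3
C5, C6, C9, C10, C11, C12 → 6 sp2 carbons.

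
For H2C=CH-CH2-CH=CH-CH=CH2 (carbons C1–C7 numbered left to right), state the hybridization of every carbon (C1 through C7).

C1: 3 σ bonds, plus one π bond; 3 regions of electron density → sp2.
C2 carries 3 σ bonds, plus one π bond, giving a steric number of 3, so it is sp2.
C3: 4 σ bonds — 4 electron domains, sp3.
C4: 3 σ bonds, plus one π bond; 3 regions of electron density → sp2.
C5 — 3 σ bonds, plus one π bond. Steric number 3, so sp2.
C6 (3 σ bonds, plus one π bond) has steric number 3: sp2.
C7 is sp2: 3 σ bonds, plus one π bond, 3 electron-density regions.

C1 sp2, C2 sp2, C3 sp3, C4 sp2, C5 sp2, C6 sp2, C7 sp2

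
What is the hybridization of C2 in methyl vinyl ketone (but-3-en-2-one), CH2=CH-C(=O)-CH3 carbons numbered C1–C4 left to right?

sp2

C2 (3 σ bonds, plus one π bond) has steric number 3: sp2.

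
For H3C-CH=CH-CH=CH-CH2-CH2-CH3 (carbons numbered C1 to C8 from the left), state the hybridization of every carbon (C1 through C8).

C1 (4 σ bonds) has steric number 4: sp3.
C2: 3 σ bonds, plus one π bond; 3 regions of electron density → sp2.
C3 is sp2: 3 σ bonds, plus one π bond, 3 electron-density regions.
C4 is sp2: 3 σ bonds, plus one π bond, 3 electron-density regions.
C5 — 3 σ bonds, plus one π bond. Steric number 3, so sp2.
C6 — 4 σ bonds. Steric number 4, so sp3.
C7: 4 σ bonds — 4 electron domains, sp3.
C8: 4 σ bonds — 4 electron domains, sp3.

C1 sp3, C2 sp2, C3 sp2, C4 sp2, C5 sp2, C6 sp3, C7 sp3, C8 sp3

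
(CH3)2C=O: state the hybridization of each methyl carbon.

Each methyl carbon: 4 σ bonds — 4 electron domains, sp3.

sp³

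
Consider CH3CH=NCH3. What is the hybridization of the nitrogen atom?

Two σ bonds + one lone pair = steric number 3 → sp2.

sp²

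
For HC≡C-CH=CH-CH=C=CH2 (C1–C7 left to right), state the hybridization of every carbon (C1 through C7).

C1: 2 σ bonds, plus two π bonds; 2 regions of electron density → sp.
C2 (2 σ bonds, plus two π bonds) has steric number 2: sp.
C3: 3 σ bonds, plus one π bond — 3 electron domains, sp2.
C4: 3 σ bonds, plus one π bond; 3 regions of electron density → sp2.
C5 — 3 σ bonds, plus one π bond. Steric number 3, so sp2.
C6 — 2 σ bonds, plus two π bonds. Steric number 2, so sp.
C7 (3 σ bonds, plus one π bond) has steric number 3: sp2.

C1 sp, C2 sp, C3 sp2, C4 sp2, C5 sp2, C6 sp, C7 sp2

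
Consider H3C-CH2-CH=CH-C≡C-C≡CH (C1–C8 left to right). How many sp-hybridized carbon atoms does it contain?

C1: sp3
C2: sp3
C3: sp2
C4: sp2
C5: sp ✓
C6: sp ✓
C7: sp ✓
C8: sp ✓
C5, C6, C7, C8 → 4 sp carbons.

4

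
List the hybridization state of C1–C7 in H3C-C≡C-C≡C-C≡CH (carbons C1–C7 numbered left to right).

C1 carries 4 σ bonds, giving a steric number of 4, so it is sp3.
C2: 2 σ bonds, plus two π bonds — 2 electron domains, sp.
C3: 2 σ bonds, plus two π bonds — 2 electron domains, sp.
C4 has 2 σ bonds, plus two π bonds: steric number 2 → sp.
C5: 2 σ bonds, plus two π bonds; 2 regions of electron density → sp.
C6 is sp: 2 σ bonds, plus two π bonds, 2 electron-density regions.
C7 is sp: 2 σ bonds, plus two π bonds, 2 electron-density regions.

C1 sp3, C2 sp, C3 sp, C4 sp, C5 sp, C6 sp, C7 sp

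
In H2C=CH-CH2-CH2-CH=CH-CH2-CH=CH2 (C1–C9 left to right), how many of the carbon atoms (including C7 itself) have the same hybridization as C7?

3

C7 is sp3 (only σ bonds).
C1: sp2
C2: sp2
C3: sp3 ✓
C4: sp3 ✓
C5: sp2
C6: sp2
C7: sp3 ✓
C8: sp2
C9: sp2
3 carbons are sp3.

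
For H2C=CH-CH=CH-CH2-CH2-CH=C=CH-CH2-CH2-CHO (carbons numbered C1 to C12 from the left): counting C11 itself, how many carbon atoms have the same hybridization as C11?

4

C11 is sp3 (only σ bonds).
C1: sp2
C2: sp2
C3: sp2
C4: sp2
C5: sp3 ✓
C6: sp3 ✓
C7: sp2
C8: sp
C9: sp2
C10: sp3 ✓
C11: sp3 ✓
C12: sp2
4 carbons are sp3.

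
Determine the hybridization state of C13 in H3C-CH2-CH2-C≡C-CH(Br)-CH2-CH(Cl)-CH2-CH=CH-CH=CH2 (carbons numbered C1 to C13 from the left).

sp^2

C13 is sp2: 3 σ bonds, plus one π bond, 3 electron-density regions.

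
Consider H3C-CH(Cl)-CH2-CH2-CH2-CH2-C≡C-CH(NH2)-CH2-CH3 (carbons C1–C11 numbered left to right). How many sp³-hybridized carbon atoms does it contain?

C1: sp3 ✓
C2: sp3 ✓
C3: sp3 ✓
C4: sp3 ✓
C5: sp3 ✓
C6: sp3 ✓
C7: sp
C8: sp
C9: sp3 ✓
C10: sp3 ✓
C11: sp3 ✓
C1, C2, C3, C4, C5, C6, C9, C10, C11 → 9 sp3 carbons.

9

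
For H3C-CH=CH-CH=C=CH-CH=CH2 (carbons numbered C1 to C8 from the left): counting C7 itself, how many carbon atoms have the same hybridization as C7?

C7 is sp2 (one π bond).
C1: sp3
C2: sp2 ✓
C3: sp2 ✓
C4: sp2 ✓
C5: sp
C6: sp2 ✓
C7: sp2 ✓
C8: sp2 ✓
6 carbons are sp2.

6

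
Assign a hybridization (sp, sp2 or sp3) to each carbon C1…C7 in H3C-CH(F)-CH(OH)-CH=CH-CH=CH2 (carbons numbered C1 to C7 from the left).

C1 sp3, C2 sp3, C3 sp3, C4 sp2, C5 sp2, C6 sp2, C7 sp2

C1 (4 σ bonds) has steric number 4: sp3.
C2 (4 σ bonds) has steric number 4: sp3.
C3 carries 4 σ bonds, giving a steric number of 4, so it is sp3.
C4 (3 σ bonds, plus one π bond) has steric number 3: sp2.
C5 carries 3 σ bonds, plus one π bond, giving a steric number of 3, so it is sp2.
C6 — 3 σ bonds, plus one π bond. Steric number 3, so sp2.
C7: 3 σ bonds, plus one π bond — 3 electron domains, sp2.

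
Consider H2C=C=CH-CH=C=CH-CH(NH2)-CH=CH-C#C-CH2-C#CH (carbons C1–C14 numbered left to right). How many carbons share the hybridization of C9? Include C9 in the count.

6

C9 is sp2 (one π bond).
C1: sp2 ✓
C2: sp
C3: sp2 ✓
C4: sp2 ✓
C5: sp
C6: sp2 ✓
C7: sp3
C8: sp2 ✓
C9: sp2 ✓
C10: sp
C11: sp
C12: sp3
C13: sp
C14: sp
6 carbons are sp2.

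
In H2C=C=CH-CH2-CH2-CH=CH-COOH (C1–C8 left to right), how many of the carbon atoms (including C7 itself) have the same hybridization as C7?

5

C7 is sp2 (one π bond).
C1: sp2 ✓
C2: sp
C3: sp2 ✓
C4: sp3
C5: sp3
C6: sp2 ✓
C7: sp2 ✓
C8: sp2 ✓
5 carbons are sp2.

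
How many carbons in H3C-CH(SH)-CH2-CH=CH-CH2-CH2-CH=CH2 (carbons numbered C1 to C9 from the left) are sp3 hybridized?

5

C1: sp3 ✓
C2: sp3 ✓
C3: sp3 ✓
C4: sp2
C5: sp2
C6: sp3 ✓
C7: sp3 ✓
C8: sp2
C9: sp2
C1, C2, C3, C6, C7 → 5 sp3 carbons.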